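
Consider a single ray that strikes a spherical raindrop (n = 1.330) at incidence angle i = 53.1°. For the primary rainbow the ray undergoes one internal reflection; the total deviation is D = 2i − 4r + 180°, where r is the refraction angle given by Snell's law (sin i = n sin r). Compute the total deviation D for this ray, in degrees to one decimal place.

sin r = sin 53.1° / 1.330 = 0.7997/1.330 = 0.6013; r = 36.96°.
D = 2·53.1° − 4·36.96° + 180° = 106.20° − 147.84° + 180° = 138.36°.

138.4°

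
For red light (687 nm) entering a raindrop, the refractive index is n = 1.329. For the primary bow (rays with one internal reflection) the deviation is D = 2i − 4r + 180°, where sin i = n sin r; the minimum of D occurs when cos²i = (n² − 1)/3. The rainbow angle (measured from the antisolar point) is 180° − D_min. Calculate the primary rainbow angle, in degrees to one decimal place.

42.7°

cos²i = (1.76624 − 1)/3 = 0.25541; i = arccos(0.50538) = 59.643°.
sin r = sin 59.643°/1.329 = 0.64928; r = 40.487°.
D_min = 2·59.643° − 4·40.487° + 180° = 137.337°.
Rainbow angle = 180° − D_min = 42.663°.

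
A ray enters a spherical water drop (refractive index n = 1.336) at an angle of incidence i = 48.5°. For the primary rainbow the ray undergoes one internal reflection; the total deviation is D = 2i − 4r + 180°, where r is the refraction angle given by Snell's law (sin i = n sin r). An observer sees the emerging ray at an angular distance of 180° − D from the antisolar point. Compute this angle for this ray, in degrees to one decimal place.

39.4°

sin r = sin 48.5° / 1.336 = 0.7490/1.336 = 0.5606; r = 34.10°.
D = 2·48.5° − 4·34.10° + 180° = 97.00° − 136.39° + 180° = 140.61°.
Angle from antisolar point = 180° − D = 39.39°.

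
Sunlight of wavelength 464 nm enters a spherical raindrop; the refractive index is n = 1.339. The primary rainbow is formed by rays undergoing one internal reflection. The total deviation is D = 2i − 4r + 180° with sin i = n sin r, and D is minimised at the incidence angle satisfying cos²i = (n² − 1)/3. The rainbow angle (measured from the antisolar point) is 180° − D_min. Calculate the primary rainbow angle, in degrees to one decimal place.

cos²i = (1.79292 − 1)/3 = 0.26431; i = arccos(0.51411) = 59.062°.
sin r = sin 59.062°/1.339 = 0.64057; r = 39.834°.
D_min = 2·59.062° − 4·39.834° + 180° = 138.786°.
Rainbow angle = 180° − D_min = 41.214°.

41.2°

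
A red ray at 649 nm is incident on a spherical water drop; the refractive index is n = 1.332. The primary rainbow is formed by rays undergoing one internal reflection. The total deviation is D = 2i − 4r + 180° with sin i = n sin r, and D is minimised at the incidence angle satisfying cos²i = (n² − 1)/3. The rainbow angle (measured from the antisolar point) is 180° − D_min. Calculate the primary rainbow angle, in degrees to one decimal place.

cos²i = (1.77422 − 1)/3 = 0.25807; i = arccos(0.50801) = 59.469°.
sin r = sin 59.469°/1.332 = 0.64666; r = 40.290°.
D_min = 2·59.469° − 4·40.290° + 180° = 137.776°.
Rainbow angle = 180° − D_min = 42.224°.

42.2°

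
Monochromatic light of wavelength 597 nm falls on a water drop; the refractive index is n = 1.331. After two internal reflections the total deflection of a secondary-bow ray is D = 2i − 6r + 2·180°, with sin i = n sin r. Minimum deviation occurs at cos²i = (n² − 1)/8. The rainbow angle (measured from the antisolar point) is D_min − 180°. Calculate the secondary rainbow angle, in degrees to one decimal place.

cos²i = (1.77156 − 1)/8 = 0.09645; i = arccos(0.31056) = 71.907°.
sin r = sin 71.907°/1.331 = 0.71417; r = 45.575°.
D_min = 2·71.907° − 6·45.575° + 360° = 230.365°.
Rainbow angle = D_min − 180° = 50.365°.

50.4°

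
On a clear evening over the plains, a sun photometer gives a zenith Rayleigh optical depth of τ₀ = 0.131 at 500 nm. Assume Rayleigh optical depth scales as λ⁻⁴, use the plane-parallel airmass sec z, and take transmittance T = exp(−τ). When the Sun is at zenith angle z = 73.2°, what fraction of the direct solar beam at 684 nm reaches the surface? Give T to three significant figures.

0.879

sec 73.2° = 3.4598.
τ = 0.131 × (500/684)⁴ × 3.4598 = 0.131 × 0.2855 × 3.4598 = 0.1294.
T = exp(−0.1294) = 0.8786.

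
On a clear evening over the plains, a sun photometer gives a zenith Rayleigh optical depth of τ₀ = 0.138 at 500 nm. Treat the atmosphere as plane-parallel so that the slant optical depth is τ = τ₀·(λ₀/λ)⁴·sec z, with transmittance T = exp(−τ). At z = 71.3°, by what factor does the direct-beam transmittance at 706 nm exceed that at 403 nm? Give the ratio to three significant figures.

2.49

Airmass: sec 71.3° = 3.1190.
τ(706 nm) = 0.138 × (500/706)⁴ × 3.1190 = 0.138 × 0.2516 × 3.1190 = 0.1083.
τ(403 nm) = 0.138 × (500/403)⁴ × 3.1190 = 0.138 × 2.3695 × 3.1190 = 1.0199.
T(706)/T(403) = exp(τ_B − τ_A) = exp(0.9116) = 2.4883.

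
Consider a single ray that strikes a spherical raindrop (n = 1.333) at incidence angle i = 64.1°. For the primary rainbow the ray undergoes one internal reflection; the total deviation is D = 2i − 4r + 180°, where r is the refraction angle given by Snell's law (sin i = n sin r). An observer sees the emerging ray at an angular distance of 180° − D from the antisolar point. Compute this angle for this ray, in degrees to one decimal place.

sin r = sin 64.1° / 1.333 = 0.8996/1.333 = 0.6748; r = 42.44°.
D = 2·64.1° − 4·42.44° + 180° = 128.20° − 169.77° + 180° = 138.43°.
Angle from antisolar point = 180° − D = 41.57°.

41.6°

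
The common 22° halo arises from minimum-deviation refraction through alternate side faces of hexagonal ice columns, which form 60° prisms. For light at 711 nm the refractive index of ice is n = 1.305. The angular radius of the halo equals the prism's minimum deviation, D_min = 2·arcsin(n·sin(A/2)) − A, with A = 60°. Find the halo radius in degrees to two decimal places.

n·sin(A/2) = 1.305 × sin 30° = 1.305 × 0.5000 = 0.6525.
D_min = 2·arcsin(0.6525) − 60° = 2 × 40.730° − 60° = 21.461°.

21.46°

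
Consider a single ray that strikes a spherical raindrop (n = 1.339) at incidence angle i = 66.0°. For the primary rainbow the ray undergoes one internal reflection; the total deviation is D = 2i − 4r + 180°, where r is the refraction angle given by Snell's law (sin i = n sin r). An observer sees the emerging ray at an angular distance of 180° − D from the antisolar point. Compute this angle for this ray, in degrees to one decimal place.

sin r = sin 66.0° / 1.339 = 0.9135/1.339 = 0.6823; r = 43.02°.
D = 2·66.0° − 4·43.02° + 180° = 132.00° − 172.08° + 180° = 139.92°.
Angle from antisolar point = 180° − D = 40.08°.

40.1°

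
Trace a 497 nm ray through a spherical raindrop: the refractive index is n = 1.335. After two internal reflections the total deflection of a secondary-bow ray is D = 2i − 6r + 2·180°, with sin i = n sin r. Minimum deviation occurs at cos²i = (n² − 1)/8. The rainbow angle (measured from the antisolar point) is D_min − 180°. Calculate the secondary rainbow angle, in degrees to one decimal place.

51.4°

cos²i = (1.78222 − 1)/8 = 0.09778; i = arccos(0.31269) = 71.778°.
sin r = sin 71.778°/1.335 = 0.71150; r = 45.357°.
D_min = 2·71.778° − 6·45.357° + 360° = 231.414°.
Rainbow angle = D_min − 180° = 51.414°.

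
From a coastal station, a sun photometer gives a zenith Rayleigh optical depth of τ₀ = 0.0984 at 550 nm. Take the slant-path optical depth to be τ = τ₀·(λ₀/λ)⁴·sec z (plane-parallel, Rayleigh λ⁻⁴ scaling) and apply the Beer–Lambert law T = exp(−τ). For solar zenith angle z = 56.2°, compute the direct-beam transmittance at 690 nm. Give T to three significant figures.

0.931

sec 56.2° = 1.7976.
τ = 0.0984 × (550/690)⁴ × 1.7976 = 0.0984 × 0.4037 × 1.7976 = 0.0714.
T = exp(−0.0714) = 0.9311.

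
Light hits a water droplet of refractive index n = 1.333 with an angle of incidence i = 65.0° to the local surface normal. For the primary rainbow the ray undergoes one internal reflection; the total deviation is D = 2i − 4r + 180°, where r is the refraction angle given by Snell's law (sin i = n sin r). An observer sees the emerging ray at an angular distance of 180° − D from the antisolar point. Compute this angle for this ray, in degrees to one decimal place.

41.3°

sin r = sin 65.0° / 1.333 = 0.9063/1.333 = 0.6799; r = 42.84°.
D = 2·65.0° − 4·42.84° + 180° = 130.00° − 171.34° + 180° = 138.66°.
Angle from antisolar point = 180° − D = 41.34°.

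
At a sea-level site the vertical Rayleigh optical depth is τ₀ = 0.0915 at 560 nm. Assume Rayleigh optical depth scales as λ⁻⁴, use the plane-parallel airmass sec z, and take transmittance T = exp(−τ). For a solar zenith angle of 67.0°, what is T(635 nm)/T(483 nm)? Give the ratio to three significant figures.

1.33

Airmass: sec 67.0° = 2.5593.
τ(635 nm) = 0.0915 × (560/635)⁴ × 2.5593 = 0.0915 × 0.6049 × 2.5593 = 0.1416.
τ(483 nm) = 0.0915 × (560/483)⁴ × 2.5593 = 0.0915 × 1.8070 × 2.5593 = 0.4232.
T(635)/T(483) = exp(τ_B − τ_A) = exp(0.2815) = 1.3251.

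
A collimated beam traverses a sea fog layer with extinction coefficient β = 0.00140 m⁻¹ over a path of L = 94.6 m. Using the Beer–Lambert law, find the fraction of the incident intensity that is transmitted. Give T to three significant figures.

0.876

τ = β·L = 0.00140 × 94.6 = 0.1324.
T = exp(−0.1324) = 0.8760.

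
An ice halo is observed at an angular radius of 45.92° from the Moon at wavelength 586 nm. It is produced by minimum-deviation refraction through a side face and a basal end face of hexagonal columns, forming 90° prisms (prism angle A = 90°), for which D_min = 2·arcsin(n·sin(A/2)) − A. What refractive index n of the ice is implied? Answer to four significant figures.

Rearranging: n = sin((D_min + A)/2) / sin(A/2).
(D_min + A)/2 = (45.92° + 90°)/2 = 67.960°.
n = sin 67.960° / sin 45° = 0.9269 / 0.7071 = 1.3109.

1.311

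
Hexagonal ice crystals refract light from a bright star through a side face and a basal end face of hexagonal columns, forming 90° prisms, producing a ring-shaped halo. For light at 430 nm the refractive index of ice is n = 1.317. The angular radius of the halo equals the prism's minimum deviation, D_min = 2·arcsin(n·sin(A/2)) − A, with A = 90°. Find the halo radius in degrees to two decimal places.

n·sin(A/2) = 1.317 × sin 45° = 1.317 × 0.7071 = 0.9313.
D_min = 2·arcsin(0.9313) − 90° = 2 × 68.632° − 90° = 47.264°.

47.26°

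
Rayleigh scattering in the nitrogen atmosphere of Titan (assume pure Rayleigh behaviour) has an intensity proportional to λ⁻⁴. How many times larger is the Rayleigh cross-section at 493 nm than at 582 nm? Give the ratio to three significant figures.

1.94

Rayleigh scattering ∝ λ⁻⁴, so the ratio of coefficients is the inverse fourth power of the wavelength ratio.
σ(493)/σ(582) = (582/493)⁴ = (1.1805)⁴ = 1.942.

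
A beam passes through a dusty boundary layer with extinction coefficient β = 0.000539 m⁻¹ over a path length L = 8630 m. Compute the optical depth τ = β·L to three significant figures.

4.65

τ = β·L = 0.000539 × 8630 = 4.6516.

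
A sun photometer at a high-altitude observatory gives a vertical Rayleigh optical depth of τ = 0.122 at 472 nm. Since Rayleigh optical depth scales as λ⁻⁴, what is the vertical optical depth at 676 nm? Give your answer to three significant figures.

τ(676 nm) = τ(472 nm) × (472/676)⁴ = 0.122 × (0.6982)⁴ = 0.122 × 0.2377 = 0.0290.

0.0290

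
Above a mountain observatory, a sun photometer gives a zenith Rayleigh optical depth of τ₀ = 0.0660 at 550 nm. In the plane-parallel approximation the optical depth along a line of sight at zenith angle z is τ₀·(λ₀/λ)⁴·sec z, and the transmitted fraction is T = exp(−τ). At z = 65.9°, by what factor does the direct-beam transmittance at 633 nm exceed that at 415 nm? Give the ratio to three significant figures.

Airmass: sec 65.9° = 2.4490.
τ(633 nm) = 0.0660 × (550/633)⁴ × 2.4490 = 0.0660 × 0.5699 × 2.4490 = 0.0921.
τ(415 nm) = 0.0660 × (550/415)⁴ × 2.4490 = 0.0660 × 3.0850 × 2.4490 = 0.4986.
T(633)/T(415) = exp(τ_B − τ_A) = exp(0.4065) = 1.5016.

1.50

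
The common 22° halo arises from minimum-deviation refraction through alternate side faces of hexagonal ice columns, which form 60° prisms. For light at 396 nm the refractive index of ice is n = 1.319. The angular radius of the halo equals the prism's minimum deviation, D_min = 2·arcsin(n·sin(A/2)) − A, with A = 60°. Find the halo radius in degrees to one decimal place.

n·sin(A/2) = 1.319 × sin 30° = 1.319 × 0.5000 = 0.6595.
D_min = 2·arcsin(0.6595) − 60° = 2 × 41.262° − 60° = 22.524°.

22.5°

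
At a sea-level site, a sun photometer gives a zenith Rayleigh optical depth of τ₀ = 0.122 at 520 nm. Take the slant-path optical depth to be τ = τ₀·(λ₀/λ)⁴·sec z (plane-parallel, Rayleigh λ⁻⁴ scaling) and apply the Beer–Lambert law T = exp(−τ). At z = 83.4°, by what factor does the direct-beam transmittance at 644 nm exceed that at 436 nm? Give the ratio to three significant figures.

5.45

Airmass: sec 83.4° = 8.7004.
τ(644 nm) = 0.122 × (520/644)⁴ × 8.7004 = 0.122 × 0.4251 × 8.7004 = 0.4512.
τ(436 nm) = 0.122 × (520/436)⁴ × 8.7004 = 0.122 × 2.0233 × 8.7004 = 2.1477.
T(644)/T(436) = exp(τ_B − τ_A) = exp(1.6965) = 5.4546.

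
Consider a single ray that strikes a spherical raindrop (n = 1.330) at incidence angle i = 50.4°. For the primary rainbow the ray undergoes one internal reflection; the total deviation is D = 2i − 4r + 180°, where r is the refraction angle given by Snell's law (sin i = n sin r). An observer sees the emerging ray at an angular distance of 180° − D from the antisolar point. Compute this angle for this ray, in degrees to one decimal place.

sin r = sin 50.4° / 1.330 = 0.7705/1.330 = 0.5793; r = 35.40°.
D = 2·50.4° − 4·35.40° + 180° = 100.80° − 141.61° + 180° = 139.19°.
Angle from antisolar point = 180° − D = 40.81°.

40.8°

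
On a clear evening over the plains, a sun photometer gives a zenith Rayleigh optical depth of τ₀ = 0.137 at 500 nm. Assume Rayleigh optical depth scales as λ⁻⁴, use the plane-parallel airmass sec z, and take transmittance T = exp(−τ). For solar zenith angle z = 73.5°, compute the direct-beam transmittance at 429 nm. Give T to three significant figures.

0.411

sec 73.5° = 3.5209.
τ = 0.137 × (500/429)⁴ × 3.5209 = 0.137 × 1.8452 × 3.5209 = 0.8901.
T = exp(−0.8901) = 0.4106.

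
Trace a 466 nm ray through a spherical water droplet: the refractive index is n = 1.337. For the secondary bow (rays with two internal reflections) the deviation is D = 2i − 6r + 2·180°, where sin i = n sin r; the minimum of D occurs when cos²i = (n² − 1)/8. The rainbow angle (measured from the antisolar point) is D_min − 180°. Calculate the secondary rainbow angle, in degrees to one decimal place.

51.9°

cos²i = (1.78757 − 1)/8 = 0.09845; i = arccos(0.31376) = 71.714°.
sin r = sin 71.714°/1.337 = 0.71017; r = 45.249°.
D_min = 2·71.714° − 6·45.249° + 360° = 231.934°.
Rainbow angle = D_min − 180° = 51.934°.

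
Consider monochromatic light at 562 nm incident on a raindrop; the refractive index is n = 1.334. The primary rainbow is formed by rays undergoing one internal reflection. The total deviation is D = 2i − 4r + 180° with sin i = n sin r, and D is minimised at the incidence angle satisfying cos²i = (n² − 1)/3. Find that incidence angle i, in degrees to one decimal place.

59.4°

cos²i = (1.334² − 1)/3 = (1.77956 − 1)/3 = 0.25985.
cos i = 0.50976, so i = 59.352°.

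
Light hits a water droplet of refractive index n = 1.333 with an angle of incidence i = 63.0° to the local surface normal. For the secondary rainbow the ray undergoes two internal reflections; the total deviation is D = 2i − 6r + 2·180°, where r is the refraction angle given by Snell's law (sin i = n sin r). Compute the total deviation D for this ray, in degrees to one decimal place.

234.3°

sin r = sin 63.0° / 1.333 = 0.8910/1.333 = 0.6684; r = 41.95°.
D = 2·63.0° − 6·41.95° + 2·180° = 126.00° − 251.67° + 360° = 234.33°.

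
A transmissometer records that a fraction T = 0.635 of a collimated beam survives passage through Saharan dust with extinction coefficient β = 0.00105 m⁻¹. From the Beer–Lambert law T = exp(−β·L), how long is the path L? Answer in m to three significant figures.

433 m

Beer–Lambert: T = exp(−βL) ⇒ L = −ln(T)/β = −ln(0.635)/0.00105 = 0.4541/0.00105 = 432.5 m.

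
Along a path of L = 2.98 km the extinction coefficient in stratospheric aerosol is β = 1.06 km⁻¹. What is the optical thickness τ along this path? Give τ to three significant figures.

3.16

τ = β·L = 1.06 × 2.98 = 3.1588.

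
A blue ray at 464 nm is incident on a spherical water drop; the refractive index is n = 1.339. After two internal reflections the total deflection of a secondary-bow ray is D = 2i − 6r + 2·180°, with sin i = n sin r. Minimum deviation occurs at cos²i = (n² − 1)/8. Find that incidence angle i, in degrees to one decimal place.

cos²i = (1.339² − 1)/8 = (1.79292 − 1)/8 = 0.09912.
cos i = 0.31483, so i = 71.650°.

71.6°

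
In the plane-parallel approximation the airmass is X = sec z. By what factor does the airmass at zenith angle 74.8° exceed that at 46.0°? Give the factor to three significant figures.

2.65

X(74.8°)/X(46.0°) = sec 74.8° / sec 46.0° = cos 46.0° / cos 74.8° = 0.6947/0.2622 = 2.6495.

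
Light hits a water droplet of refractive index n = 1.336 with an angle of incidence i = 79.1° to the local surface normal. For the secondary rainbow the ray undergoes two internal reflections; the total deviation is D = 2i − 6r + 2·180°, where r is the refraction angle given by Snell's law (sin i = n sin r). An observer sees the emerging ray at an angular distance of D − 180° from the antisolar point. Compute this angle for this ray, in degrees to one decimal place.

54.4°

sin r = sin 79.1° / 1.336 = 0.9820/1.336 = 0.7350; r = 47.31°.
D = 2·79.1° − 6·47.31° + 2·180° = 158.20° − 283.84° + 360° = 234.36°.
Angle from antisolar point = D − 180° = 54.36°.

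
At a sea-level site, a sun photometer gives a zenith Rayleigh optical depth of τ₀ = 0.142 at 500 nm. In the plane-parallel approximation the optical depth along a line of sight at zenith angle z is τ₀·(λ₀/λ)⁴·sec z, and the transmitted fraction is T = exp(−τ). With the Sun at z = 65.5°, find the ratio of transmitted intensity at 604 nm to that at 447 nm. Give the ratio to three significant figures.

1.46

Airmass: sec 65.5° = 2.4114.
τ(604 nm) = 0.142 × (500/604)⁴ × 2.4114 = 0.142 × 0.4696 × 2.4114 = 0.1608.
τ(447 nm) = 0.142 × (500/447)⁴ × 2.4114 = 0.142 × 1.5655 × 2.4114 = 0.5361.
T(604)/T(447) = exp(τ_B − τ_A) = exp(0.3753) = 1.4554.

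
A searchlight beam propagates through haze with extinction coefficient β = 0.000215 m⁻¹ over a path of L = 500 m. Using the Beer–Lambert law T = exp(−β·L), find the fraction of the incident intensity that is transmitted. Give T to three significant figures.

0.898

τ = β·L = 0.000215 × 500 = 0.1075.
T = exp(−0.1075) = 0.8981.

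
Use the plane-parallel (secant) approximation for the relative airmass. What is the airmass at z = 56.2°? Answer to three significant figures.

X = sec z = 1/cos 56.2° = 1/0.5563 = 1.7976.

1.80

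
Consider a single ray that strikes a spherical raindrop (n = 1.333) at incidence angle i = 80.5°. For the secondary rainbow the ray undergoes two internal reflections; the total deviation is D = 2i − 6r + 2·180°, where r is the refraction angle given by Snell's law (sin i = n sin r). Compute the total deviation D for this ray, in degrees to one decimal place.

sin r = sin 80.5° / 1.333 = 0.9863/1.333 = 0.7399; r = 47.72°.
D = 2·80.5° − 6·47.72° + 2·180° = 161.00° − 286.34° + 360° = 234.66°.

234.7°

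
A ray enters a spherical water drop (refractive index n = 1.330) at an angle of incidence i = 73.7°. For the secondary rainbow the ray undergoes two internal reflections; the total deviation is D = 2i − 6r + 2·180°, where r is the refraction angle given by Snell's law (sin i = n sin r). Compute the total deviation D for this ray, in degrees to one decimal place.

230.3°

sin r = sin 73.7° / 1.330 = 0.9598/1.330 = 0.7217; r = 46.19°.
D = 2·73.7° − 6·46.19° + 2·180° = 147.40° − 277.15° + 360° = 230.25°.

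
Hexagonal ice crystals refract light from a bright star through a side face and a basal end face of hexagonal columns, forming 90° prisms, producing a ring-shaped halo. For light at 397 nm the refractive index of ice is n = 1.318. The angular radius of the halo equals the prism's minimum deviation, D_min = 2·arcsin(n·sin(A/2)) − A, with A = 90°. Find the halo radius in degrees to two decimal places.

n·sin(A/2) = 1.318 × sin 45° = 1.318 × 0.7071 = 0.9320.
D_min = 2·arcsin(0.9320) − 90° = 2 × 68.743° − 90° = 47.487°.

47.49°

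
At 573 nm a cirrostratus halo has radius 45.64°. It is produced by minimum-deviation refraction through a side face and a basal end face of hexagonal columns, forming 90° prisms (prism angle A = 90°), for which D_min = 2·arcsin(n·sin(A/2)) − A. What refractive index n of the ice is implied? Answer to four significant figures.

1.310

Rearranging: n = sin((D_min + A)/2) / sin(A/2).
(D_min + A)/2 = (45.64° + 90°)/2 = 67.820°.
n = sin 67.820° / sin 45° = 0.9260 / 0.7071 = 1.3096.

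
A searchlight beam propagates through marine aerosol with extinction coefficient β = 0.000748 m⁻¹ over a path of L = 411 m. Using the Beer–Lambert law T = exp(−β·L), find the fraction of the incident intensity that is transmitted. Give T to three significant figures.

0.735

τ = β·L = 0.000748 × 411 = 0.3074.
T = exp(−0.3074) = 0.7353.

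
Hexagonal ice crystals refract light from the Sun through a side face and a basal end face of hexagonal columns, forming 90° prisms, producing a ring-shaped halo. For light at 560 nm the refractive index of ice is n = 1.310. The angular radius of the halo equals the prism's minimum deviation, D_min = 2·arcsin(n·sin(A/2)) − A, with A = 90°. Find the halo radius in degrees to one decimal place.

n·sin(A/2) = 1.310 × sin 45° = 1.310 × 0.7071 = 0.9263.
D_min = 2·arcsin(0.9263) − 90° = 2 × 67.867° − 90° = 45.733°.

45.7°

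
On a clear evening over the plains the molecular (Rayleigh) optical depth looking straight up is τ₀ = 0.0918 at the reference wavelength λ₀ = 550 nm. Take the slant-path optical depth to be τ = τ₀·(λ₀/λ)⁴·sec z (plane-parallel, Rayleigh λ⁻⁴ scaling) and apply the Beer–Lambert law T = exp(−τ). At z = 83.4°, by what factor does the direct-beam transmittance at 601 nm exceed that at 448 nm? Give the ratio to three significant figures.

3.50

Airmass: sec 83.4° = 8.7004.
τ(601 nm) = 0.0918 × (550/601)⁴ × 8.7004 = 0.0918 × 0.7014 × 8.7004 = 0.5602.
τ(448 nm) = 0.0918 × (550/448)⁴ × 8.7004 = 0.0918 × 2.2716 × 8.7004 = 1.8143.
T(601)/T(448) = exp(τ_B − τ_A) = exp(1.2542) = 3.5049.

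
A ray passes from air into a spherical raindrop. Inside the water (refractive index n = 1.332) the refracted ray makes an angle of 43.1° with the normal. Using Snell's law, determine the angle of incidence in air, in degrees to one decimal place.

Snell: sin θ_i = n · sin θ_r = 1.332 × sin 43.1° = 1.332 × 0.6833 = 0.9101.
θ_i = arcsin(0.9101) = 65.52°.

65.5°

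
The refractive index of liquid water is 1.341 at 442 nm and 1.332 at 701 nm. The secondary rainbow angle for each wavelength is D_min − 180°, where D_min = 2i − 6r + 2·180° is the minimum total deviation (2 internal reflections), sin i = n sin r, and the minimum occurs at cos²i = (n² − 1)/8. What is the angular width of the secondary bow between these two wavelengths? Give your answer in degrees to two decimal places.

At 442 nm (n = 1.341): cos²i = 0.09979 → i = 71.586°, r = 45.034°, D_min = 232.966°, rainbow angle = 52.966°.
At 701 nm (n = 1.332): cos²i = 0.09678 → i = 71.875°, r = 45.520°, D_min = 230.628°, rainbow angle = 50.628°.
Angular width = |52.966° − 50.628°| = 2.337°.

2.34°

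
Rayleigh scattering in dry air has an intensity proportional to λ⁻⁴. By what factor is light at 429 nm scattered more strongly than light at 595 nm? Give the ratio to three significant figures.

3.70

Rayleigh scattering ∝ λ⁻⁴, so the ratio of coefficients is the inverse fourth power of the wavelength ratio.
σ(429)/σ(595) = (595/429)⁴ = (1.3869)⁴ = 3.7.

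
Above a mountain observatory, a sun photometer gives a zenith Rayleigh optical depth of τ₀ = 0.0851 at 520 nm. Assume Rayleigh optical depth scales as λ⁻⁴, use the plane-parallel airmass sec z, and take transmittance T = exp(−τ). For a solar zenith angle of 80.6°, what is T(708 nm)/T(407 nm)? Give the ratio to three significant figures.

3.44

Airmass: sec 80.6° = 6.1227.
τ(708 nm) = 0.0851 × (520/708)⁴ × 6.1227 = 0.0851 × 0.2910 × 6.1227 = 0.1516.
τ(407 nm) = 0.0851 × (520/407)⁴ × 6.1227 = 0.0851 × 2.6646 × 6.1227 = 1.3884.
T(708)/T(407) = exp(τ_B − τ_A) = exp(1.2368) = 3.4445.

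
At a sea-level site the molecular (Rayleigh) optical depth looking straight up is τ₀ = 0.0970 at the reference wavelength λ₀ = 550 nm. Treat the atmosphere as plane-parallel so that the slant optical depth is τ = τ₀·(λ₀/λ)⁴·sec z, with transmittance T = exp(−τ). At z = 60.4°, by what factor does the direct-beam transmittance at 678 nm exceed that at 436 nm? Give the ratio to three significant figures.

Airmass: sec 60.4° = 2.0245.
τ(678 nm) = 0.0970 × (550/678)⁴ × 2.0245 = 0.0970 × 0.4330 × 2.0245 = 0.0850.
τ(436 nm) = 0.0970 × (550/436)⁴ × 2.0245 = 0.0970 × 2.5322 × 2.0245 = 0.4973.
T(678)/T(436) = exp(τ_B − τ_A) = exp(0.4122) = 1.5102.

1.51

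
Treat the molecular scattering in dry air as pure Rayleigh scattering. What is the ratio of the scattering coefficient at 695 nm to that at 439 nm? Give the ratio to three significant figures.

0.159

Rayleigh scattering ∝ λ⁻⁴, so the ratio of coefficients is the inverse fourth power of the wavelength ratio.
σ(695)/σ(439) = (439/695)⁴ = (0.6317)⁴ = 0.1592.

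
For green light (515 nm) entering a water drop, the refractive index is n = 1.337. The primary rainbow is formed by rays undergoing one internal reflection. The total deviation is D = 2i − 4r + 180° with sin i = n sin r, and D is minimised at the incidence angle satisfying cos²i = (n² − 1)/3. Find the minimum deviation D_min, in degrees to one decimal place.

cos²i = (1.78757 − 1)/3 = 0.26252; i = arccos(0.51237) = 59.178°.
sin r = sin 59.178°/1.337 = 0.64231; r = 39.964°.
D_min = 2·59.178° − 4·39.964° + 180° = 138.500°.

138.5°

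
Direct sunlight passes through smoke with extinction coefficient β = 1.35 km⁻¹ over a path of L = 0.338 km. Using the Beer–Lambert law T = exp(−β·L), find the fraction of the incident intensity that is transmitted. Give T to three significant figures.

τ = β·L = 1.35 × 0.338 = 0.4563.
T = exp(−0.4563) = 0.6336.

0.634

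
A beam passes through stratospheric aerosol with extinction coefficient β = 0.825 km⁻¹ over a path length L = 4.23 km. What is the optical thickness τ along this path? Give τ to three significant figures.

τ = β·L = 0.825 × 4.23 = 3.4898.

3.49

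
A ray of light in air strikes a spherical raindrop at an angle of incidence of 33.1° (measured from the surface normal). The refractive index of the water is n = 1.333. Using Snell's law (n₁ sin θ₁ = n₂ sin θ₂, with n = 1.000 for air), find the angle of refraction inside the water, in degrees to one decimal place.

24.2°

Snell: sin θ_r = sin θ_i / n = sin 33.1° / 1.333 = 0.5461 / 1.333 = 0.4097.
θ_r = arcsin(0.4097) = 24.18°.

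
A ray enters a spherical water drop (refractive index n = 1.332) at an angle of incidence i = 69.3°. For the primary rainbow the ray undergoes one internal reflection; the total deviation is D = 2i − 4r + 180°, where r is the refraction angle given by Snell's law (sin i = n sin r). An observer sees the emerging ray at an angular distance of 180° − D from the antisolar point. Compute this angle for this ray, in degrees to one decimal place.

39.8°

sin r = sin 69.3° / 1.332 = 0.9354/1.332 = 0.7023; r = 44.61°.
D = 2·69.3° − 4·44.61° + 180° = 138.60° − 178.44° + 180° = 140.16°.
Angle from antisolar point = 180° − D = 39.84°.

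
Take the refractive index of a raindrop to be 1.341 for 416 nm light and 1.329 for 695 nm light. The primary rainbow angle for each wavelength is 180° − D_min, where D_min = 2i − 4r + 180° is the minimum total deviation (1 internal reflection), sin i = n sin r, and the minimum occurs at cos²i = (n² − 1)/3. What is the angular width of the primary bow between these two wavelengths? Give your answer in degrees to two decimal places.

At 416 nm (n = 1.341): cos²i = 0.26609 → i = 58.946°, r = 39.705°, D_min = 139.071°, rainbow angle = 40.929°.
At 695 nm (n = 1.329): cos²i = 0.25541 → i = 59.643°, r = 40.487°, D_min = 137.337°, rainbow angle = 42.663°.
Angular width = |40.929° − 42.663°| = 1.735°.

1.73°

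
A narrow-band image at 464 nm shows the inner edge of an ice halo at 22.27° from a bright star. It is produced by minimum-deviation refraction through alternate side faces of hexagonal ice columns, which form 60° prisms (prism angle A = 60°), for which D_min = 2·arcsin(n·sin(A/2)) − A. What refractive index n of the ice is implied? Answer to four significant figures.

Rearranging: n = sin((D_min + A)/2) / sin(A/2).
(D_min + A)/2 = (22.27° + 60°)/2 = 41.135°.
n = sin 41.135° / sin 30° = 0.6578 / 0.5000 = 1.3157.

1.316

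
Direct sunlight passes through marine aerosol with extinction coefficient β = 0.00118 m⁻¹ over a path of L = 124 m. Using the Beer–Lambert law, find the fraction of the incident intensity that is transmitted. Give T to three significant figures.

0.864

τ = β·L = 0.00118 × 124 = 0.1463.
T = exp(−0.1463) = 0.8639.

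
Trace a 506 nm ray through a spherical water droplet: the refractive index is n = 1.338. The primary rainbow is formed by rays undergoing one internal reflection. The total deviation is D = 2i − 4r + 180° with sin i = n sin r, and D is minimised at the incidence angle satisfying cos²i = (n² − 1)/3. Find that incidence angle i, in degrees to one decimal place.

59.1°

cos²i = (1.338² − 1)/3 = (1.79024 − 1)/3 = 0.26341.
cos i = 0.51324, so i = 59.120°.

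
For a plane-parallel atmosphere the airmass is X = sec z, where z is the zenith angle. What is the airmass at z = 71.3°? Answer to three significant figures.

X = sec z = 1/cos 71.3° = 1/0.3206 = 3.1190.

3.12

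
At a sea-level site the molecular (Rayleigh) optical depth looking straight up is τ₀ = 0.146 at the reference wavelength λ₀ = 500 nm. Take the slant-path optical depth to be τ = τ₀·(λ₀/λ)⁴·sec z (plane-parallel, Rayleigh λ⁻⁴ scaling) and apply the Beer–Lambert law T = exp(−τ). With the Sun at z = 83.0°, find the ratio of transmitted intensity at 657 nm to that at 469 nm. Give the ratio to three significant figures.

3.14

Airmass: sec 83.0° = 8.2055.
τ(657 nm) = 0.146 × (500/657)⁴ × 8.2055 = 0.146 × 0.3354 × 8.2055 = 0.4019.
τ(469 nm) = 0.146 × (500/469)⁴ × 8.2055 = 0.146 × 1.2918 × 8.2055 = 1.5476.
T(657)/T(469) = exp(τ_B − τ_A) = exp(1.1457) = 3.1446.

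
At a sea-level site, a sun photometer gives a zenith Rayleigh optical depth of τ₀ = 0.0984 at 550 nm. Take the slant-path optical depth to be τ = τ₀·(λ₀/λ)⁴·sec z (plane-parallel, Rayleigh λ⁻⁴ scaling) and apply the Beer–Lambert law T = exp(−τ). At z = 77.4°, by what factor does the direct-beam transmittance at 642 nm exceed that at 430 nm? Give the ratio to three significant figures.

2.62

Airmass: sec 77.4° = 4.5841.
τ(642 nm) = 0.0984 × (550/642)⁴ × 4.5841 = 0.0984 × 0.5387 × 4.5841 = 0.2430.
τ(430 nm) = 0.0984 × (550/430)⁴ × 4.5841 = 0.0984 × 2.6766 × 4.5841 = 1.2073.
T(642)/T(430) = exp(τ_B − τ_A) = exp(0.9644) = 2.6231.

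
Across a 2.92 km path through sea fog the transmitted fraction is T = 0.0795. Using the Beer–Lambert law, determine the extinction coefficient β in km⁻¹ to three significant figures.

Beer–Lambert: T = exp(−βL) ⇒ β = −ln(T)/L = −ln(0.0795)/2.92 = 2.5320/2.92 = 0.8671 km⁻¹.

0.867 km⁻¹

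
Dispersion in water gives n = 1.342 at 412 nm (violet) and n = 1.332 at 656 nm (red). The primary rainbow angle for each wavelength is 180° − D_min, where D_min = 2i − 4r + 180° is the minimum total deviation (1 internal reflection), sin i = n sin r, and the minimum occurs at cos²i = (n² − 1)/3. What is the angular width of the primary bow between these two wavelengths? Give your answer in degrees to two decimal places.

1.44°

At 412 nm (n = 1.342): cos²i = 0.26699 → i = 58.888°, r = 39.641°, D_min = 139.213°, rainbow angle = 40.787°.
At 656 nm (n = 1.332): cos²i = 0.25807 → i = 59.469°, r = 40.290°, D_min = 137.776°, rainbow angle = 42.224°.
Angular width = |40.787° − 42.224°| = 1.437°.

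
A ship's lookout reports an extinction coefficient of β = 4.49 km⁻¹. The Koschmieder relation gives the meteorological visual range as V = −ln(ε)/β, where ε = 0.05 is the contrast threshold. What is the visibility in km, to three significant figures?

V = −ln(0.05) / 4.49 = 2.996 / 4.49 = 0.6672 km.

0.667 km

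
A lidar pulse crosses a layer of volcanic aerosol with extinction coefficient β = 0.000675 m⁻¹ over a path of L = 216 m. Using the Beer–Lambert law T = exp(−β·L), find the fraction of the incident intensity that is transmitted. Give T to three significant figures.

0.864

τ = β·L = 0.000675 × 216 = 0.1458.
T = exp(−0.1458) = 0.8643.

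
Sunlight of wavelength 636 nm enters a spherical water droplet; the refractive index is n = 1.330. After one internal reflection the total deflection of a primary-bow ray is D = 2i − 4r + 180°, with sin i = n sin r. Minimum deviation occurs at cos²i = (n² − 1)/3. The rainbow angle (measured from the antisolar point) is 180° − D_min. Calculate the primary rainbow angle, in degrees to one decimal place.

42.5°

cos²i = (1.76890 − 1)/3 = 0.25630; i = arccos(0.50626) = 59.585°.
sin r = sin 59.585°/1.330 = 0.64841; r = 40.422°.
D_min = 2·59.585° − 4·40.422° + 180° = 137.484°.
Rainbow angle = 180° − D_min = 42.516°.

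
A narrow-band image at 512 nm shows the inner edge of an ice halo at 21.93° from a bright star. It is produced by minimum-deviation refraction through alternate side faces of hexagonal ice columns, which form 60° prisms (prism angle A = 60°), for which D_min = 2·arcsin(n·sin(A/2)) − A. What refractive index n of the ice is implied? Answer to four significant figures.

Rearranging: n = sin((D_min + A)/2) / sin(A/2).
(D_min + A)/2 = (21.93° + 60°)/2 = 40.965°.
n = sin 40.965° / sin 30° = 0.6556 / 0.5000 = 1.3112.

1.311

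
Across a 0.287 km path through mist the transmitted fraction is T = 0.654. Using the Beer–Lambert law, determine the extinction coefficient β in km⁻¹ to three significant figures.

1.48 km⁻¹

Beer–Lambert: T = exp(−βL) ⇒ β = −ln(T)/L = −ln(0.654)/0.287 = 0.4246/0.287 = 1.48 km⁻¹.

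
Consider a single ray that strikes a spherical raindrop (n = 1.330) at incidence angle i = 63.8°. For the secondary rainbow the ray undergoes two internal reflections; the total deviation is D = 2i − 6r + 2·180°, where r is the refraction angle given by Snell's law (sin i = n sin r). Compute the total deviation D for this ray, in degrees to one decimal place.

233.0°

sin r = sin 63.8° / 1.330 = 0.8973/1.330 = 0.6746; r = 42.43°.
D = 2·63.8° − 6·42.43° + 2·180° = 127.60° − 254.55° + 360° = 233.05°.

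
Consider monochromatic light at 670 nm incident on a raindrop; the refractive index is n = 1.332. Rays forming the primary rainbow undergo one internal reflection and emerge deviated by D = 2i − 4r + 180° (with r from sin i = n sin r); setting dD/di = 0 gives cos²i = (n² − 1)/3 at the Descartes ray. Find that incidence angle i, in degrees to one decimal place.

cos²i = (1.332² − 1)/3 = (1.77422 − 1)/3 = 0.25807.
cos i = 0.50801, so i = 59.469°.

59.5°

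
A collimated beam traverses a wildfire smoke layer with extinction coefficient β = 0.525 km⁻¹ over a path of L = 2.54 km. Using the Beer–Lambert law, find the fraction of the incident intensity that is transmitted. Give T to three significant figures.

τ = β·L = 0.525 × 2.54 = 1.3335.
T = exp(−1.3335) = 0.2636.

0.264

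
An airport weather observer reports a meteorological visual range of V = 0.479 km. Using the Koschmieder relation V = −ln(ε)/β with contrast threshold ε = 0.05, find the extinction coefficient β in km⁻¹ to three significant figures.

β = −ln(0.05) / V = 2.996 / 0.479 = 6.2541 km⁻¹.

6.25 km⁻¹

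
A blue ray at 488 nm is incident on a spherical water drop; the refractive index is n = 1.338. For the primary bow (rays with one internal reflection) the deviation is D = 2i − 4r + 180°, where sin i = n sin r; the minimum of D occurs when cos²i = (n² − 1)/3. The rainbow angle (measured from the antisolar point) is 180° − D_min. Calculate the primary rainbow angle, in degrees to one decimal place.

cos²i = (1.79024 − 1)/3 = 0.26341; i = arccos(0.51324) = 59.120°.
sin r = sin 59.120°/1.338 = 0.64144; r = 39.899°.
D_min = 2·59.120° − 4·39.899° + 180° = 138.643°.
Rainbow angle = 180° − D_min = 41.357°.

41.4°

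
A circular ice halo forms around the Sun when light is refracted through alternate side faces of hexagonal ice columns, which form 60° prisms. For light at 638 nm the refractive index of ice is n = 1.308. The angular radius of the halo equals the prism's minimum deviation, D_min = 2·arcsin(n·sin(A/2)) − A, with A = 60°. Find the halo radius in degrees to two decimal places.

21.69°

n·sin(A/2) = 1.308 × sin 30° = 1.308 × 0.5000 = 0.6540.
D_min = 2·arcsin(0.6540) − 60° = 2 × 40.844° − 60° = 21.688°.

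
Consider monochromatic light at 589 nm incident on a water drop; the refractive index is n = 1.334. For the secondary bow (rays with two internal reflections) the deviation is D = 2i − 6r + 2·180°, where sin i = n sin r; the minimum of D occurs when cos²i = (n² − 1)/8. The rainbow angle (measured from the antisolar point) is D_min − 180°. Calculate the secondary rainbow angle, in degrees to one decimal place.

51.2°

cos²i = (1.77956 − 1)/8 = 0.09744; i = arccos(0.31216) = 71.810°.
sin r = sin 71.810°/1.334 = 0.71217; r = 45.411°.
D_min = 2·71.810° − 6·45.411° + 360° = 231.153°.
Rainbow angle = D_min − 180° = 51.153°.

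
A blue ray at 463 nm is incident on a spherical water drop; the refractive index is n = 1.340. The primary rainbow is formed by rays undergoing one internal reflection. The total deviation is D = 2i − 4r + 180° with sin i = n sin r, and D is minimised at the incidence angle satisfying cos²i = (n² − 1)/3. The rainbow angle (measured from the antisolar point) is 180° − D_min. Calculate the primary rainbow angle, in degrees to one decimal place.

41.1°

cos²i = (1.79560 − 1)/3 = 0.26520; i = arccos(0.51498) = 59.004°.
sin r = sin 59.004°/1.340 = 0.63971; r = 39.770°.
D_min = 2·59.004° − 4·39.770° + 180° = 138.929°.
Rainbow angle = 180° − D_min = 41.071°.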